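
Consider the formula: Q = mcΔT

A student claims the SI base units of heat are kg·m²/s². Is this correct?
Units of each symbol in Q = mcΔT:
  m (mass): kg
  c (specific heat capacity, in J/(kg·K)): m²/(s²·K)
  ΔT (temperature change): K

Multiplying the contributions: [kg] · [m²/(s²·K)] · [K]
Adding exponents of each base unit: kg: 1, m: 2, s: -2
SI base units of heat: kg·m²/s²

The claimed units kg·m²/s² match the derived units, so the claim is correct.

Answer: Yes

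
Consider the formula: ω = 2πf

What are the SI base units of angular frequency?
Units of each symbol in ω = 2πf:
  f (frequency): 1/s
  The factor 2π is dimensionless.

Multiplying the contributions: [1/s]
Adding exponents of each base unit: s: -1
SI base units of angular frequency: 1/s

Answer: 1/s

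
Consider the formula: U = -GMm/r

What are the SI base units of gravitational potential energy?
Units of each symbol in U = -GMm/r:
  G (gravitational constant): m³/(kg·s²)
  M (mass): kg
  m (mass): kg
  r (distance): m  → in the denominator, contributes 1/m
  The minus sign does not affect the units.

Multiplying the contributions: [m³/(kg·s²)] · [kg] · [kg] · [1/m]
Adding exponents of each base unit: kg: 1, m: 2, s: -2
SI base units of gravitational potential energy: kg·m²/s²

Answer: kg·m²/s²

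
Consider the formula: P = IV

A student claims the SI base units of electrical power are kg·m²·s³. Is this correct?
Units of each symbol in P = IV:
  I (current): A
  V (voltage, in volts): kg·m²/(s³·A)

Multiplying the contributions: [A] · [kg·m²/(s³·A)]
Adding exponents of each base unit: kg: 1, m: 2, s: -3
SI base units of electrical power: kg·m²/s³

The claimed units kg·m²·s³ (exponents kg: 1, m: 2, s: 3) do not match the derived units kg·m²/s³ (exponents kg: 1, m: 2, s: -3), so the claim is incorrect.

Answer: No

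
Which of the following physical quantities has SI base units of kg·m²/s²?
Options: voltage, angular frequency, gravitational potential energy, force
Checking the SI base units of each option:
  voltage (V = IR): kg·m²/(s³·A)  ✗
  angular frequency (ω = 2πf): 1/s  ✗
  gravitational potential energy (U = -GMm/r): kg·m²/s²  ✓ matches
  force (F = ma): kg·m/s²  ✗

Only gravitational potential energy has units kg·m²/s².

Answer: gravitational potential energy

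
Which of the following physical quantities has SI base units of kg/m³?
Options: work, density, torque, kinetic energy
Checking the SI base units of each option:
  work (W = Fd): kg·m²/s²  ✗
  density (ρ = m/V): kg/m³  ✓ matches
  torque (τ = Fr): kg·m²/s²  ✗
  kinetic energy (E = ½mv²): kg·m²/s²  ✗

Only density has units kg/m³.

Answer: density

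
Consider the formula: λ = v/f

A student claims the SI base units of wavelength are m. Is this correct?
Units of each symbol in λ = v/f:
  v (wave speed): m/s
  f (frequency): 1/s  → in the denominator, contributes s

Multiplying the contributions: [m/s] · [s]
Adding exponents of each base unit: m: 1
SI base units of wavelength: m

The claimed units m match the derived units, so the claim is correct.

Answer: Yes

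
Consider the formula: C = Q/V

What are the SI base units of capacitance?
Units of each symbol in C = Q/V:
  Q (charge, in coulombs): s·A
  V (voltage, in volts): kg·m²/(s³·A)  → in the denominator, contributes s³·A/(kg·m²)

Multiplying the contributions: [s·A] · [s³·A/(kg·m²)]
Adding exponents of each base unit: kg: -1, m: -2, s: 4, A: 2
SI base units of capacitance: s⁴·A²/(kg·m²)

Answer: s⁴·A²/(kg·m²)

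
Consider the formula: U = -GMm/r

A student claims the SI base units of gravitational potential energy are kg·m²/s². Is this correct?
Units of each symbol in U = -GMm/r:
  G (gravitational constant): m³/(kg·s²)
  M (mass): kg
  m (mass): kg
  r (distance): m  → in the denominator, contributes 1/m
  The minus sign does not affect the units.

Multiplying the contributions: [m³/(kg·s²)] · [kg] · [kg] · [1/m]
Adding exponents of each base unit: kg: 1, m: 2, s: -2
SI base units of gravitational potential energy: kg·m²/s²

The claimed units kg·m²/s² match the derived units, so the claim is correct.

Answer: Yes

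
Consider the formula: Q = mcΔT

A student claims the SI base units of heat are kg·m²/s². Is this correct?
Units of each symbol in Q = mcΔT:
  m (mass): kg
  c (specific heat capacity, in J/(kg·K)): m²/(s²·K)
  ΔT (temperature change): K

Multiplying the contributions: [kg] · [m²/(s²·K)] · [K]
Adding exponents of each base unit: kg: 1, m: 2, s: -2
SI base units of heat: kg·m²/s²

The claimed units kg·m²/s² match the derived units, so the claim is correct.

Answer: Yes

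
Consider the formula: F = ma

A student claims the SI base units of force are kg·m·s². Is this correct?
Units of each symbol in F = ma:
  m (mass): kg
  a (acceleration): m/s²

Multiplying the contributions: [kg] · [m/s²]
Adding exponents of each base unit: kg: 1, m: 1, s: -2
SI base units of force: kg·m/s²

The claimed units kg·m·s² (exponents kg: 1, m: 1, s: 2) do not match the derived units kg·m/s² (exponents kg: 1, m: 1, s: -2), so the claim is incorrect.

Answer: No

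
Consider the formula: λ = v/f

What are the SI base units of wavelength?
Units of each symbol in λ = v/f:
  v (wave speed): m/s
  f (frequency): 1/s  → in the denominator, contributes s

Multiplying the contributions: [m/s] · [s]
Adding exponents of each base unit: m: 1
SI base units of wavelength: m

Answer: m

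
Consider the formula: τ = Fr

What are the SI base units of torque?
Units of each symbol in τ = Fr:
  F (force): kg·m/s²
  r (lever arm): m

Multiplying the contributions: [kg·m/s²] · [m]
Adding exponents of each base unit: kg: 1, m: 2, s: -2
SI base units of torque: kg·m²/s²

Answer: kg·m²/s²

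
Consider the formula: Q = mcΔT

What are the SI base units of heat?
Units of each symbol in Q = mcΔT:
  m (mass): kg
  c (specific heat capacity, in J/(kg·K)): m²/(s²·K)
  ΔT (temperature change): K

Multiplying the contributions: [kg] · [m²/(s²·K)] · [K]
Adding exponents of each base unit: kg: 1, m: 2, s: -2
SI base units of heat: kg·m²/s²

Answer: kg·m²/s²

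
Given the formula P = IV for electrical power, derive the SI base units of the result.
Units of each symbol in P = IV:
  I (current): A
  V (voltage, in volts): kg·m²/(s³·A)

Multiplying the contributions: [A] · [kg·m²/(s³·A)]
Adding exponents of each base unit: kg: 1, m: 2, s: -3
SI base units of electrical power: kg·m²/s³

Answer: kg·m²/s³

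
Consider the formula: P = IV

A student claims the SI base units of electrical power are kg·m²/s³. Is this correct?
Units of each symbol in P = IV:
  I (current): A
  V (voltage, in volts): kg·m²/(s³·A)

Multiplying the contributions: [A] · [kg·m²/(s³·A)]
Adding exponents of each base unit: kg: 1, m: 2, s: -3
SI base units of electrical power: kg·m²/s³

The claimed units kg·m²/s³ match the derived units, so the claim is correct.

Answer: Yes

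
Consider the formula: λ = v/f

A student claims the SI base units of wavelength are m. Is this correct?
Units of each symbol in λ = v/f:
  v (wave speed): m/s
  f (frequency): 1/s  → in the denominator, contributes s

Multiplying the contributions: [m/s] · [s]
Adding exponents of each base unit: m: 1
SI base units of wavelength: m

The claimed units m match the derived units, so the claim is correct.

Answer: Yes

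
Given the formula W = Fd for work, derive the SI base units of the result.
Units of each symbol in W = Fd:
  F (force): kg·m/s²
  d (displacement): m

Multiplying the contributions: [kg·m/s²] · [m]
Adding exponents of each base unit: kg: 1, m: 2, s: -2
SI base units of work: kg·m²/s²

Answer: kg·m²/s²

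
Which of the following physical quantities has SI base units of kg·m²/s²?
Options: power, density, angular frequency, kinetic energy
Checking the SI base units of each option:
  power (P = W/t): kg·m²/s³  ✗
  density (ρ = m/V): kg/m³  ✗
  angular frequency (ω = 2πf): 1/s  ✗
  kinetic energy (E = ½mv²): kg·m²/s²  ✓ matches

Only kinetic energy has units kg·m²/s².

Answer: kinetic energy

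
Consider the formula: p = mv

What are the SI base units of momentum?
Units of each symbol in p = mv:
  m (mass): kg
  v (velocity): m/s

Multiplying the contributions: [kg] · [m/s]
Adding exponents of each base unit: kg: 1, m: 1, s: -1
SI base units of momentum: kg·m/s

Answer: kg·m/s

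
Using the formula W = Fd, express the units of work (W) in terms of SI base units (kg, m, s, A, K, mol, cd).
Units of each symbol in W = Fd:
  F (force): kg·m/s²
  d (displacement): m

Multiplying the contributions: [kg·m/s²] · [m]
Adding exponents of each base unit: kg: 1, m: 2, s: -2
SI base units of work: kg·m²/s²

Answer: kg·m²/s²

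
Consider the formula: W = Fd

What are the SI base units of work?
Units of each symbol in W = Fd:
  F (force): kg·m/s²
  d (displacement): m

Multiplying the contributions: [kg·m/s²] · [m]
Adding exponents of each base unit: kg: 1, m: 2, s: -2
SI base units of work: kg·m²/s²

Answer: kg·m²/s²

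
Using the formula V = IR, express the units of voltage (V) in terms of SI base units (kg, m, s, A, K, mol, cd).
Units of each symbol in V = IR:
  I (current): A
  R (resistance, in ohms): kg·m²/(s³·A²)

Multiplying the contributions: [A] · [kg·m²/(s³·A²)]
Adding exponents of each base unit: kg: 1, m: 2, s: -3, A: -1
SI base units of voltage: kg·m²/(s³·A)

Answer: kg·m²/(s³·A)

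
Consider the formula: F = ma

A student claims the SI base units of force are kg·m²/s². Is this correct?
Units of each symbol in F = ma:
  m (mass): kg
  a (acceleration): m/s²

Multiplying the contributions: [kg] · [m/s²]
Adding exponents of each base unit: kg: 1, m: 1, s: -2
SI base units of force: kg·m/s²

The claimed units kg·m²/s² (exponents kg: 1, m: 2, s: -2) do not match the derived units kg·m/s² (exponents kg: 1, m: 1, s: -2), so the claim is incorrect.

Answer: No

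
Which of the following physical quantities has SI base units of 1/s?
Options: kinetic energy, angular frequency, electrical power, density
Checking the SI base units of each option:
  kinetic energy (E = ½mv²): kg·m²/s²  ✗
  angular frequency (ω = 2πf): 1/s  ✓ matches
  electrical power (P = IV): kg·m²/s³  ✗
  density (ρ = m/V): kg/m³  ✗

Only angular frequency has units 1/s.

Answer: angular frequency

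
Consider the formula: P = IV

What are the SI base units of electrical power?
Units of each symbol in P = IV:
  I (current): A
  V (voltage, in volts): kg·m²/(s³·A)

Multiplying the contributions: [A] · [kg·m²/(s³·A)]
Adding exponents of each base unit: kg: 1, m: 2, s: -3
SI base units of electrical power: kg·m²/s³

Answer: kg·m²/s³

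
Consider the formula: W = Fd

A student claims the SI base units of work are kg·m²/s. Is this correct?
Units of each symbol in W = Fd:
  F (force): kg·m/s²
  d (displacement): m

Multiplying the contributions: [kg·m/s²] · [m]
Adding exponents of each base unit: kg: 1, m: 2, s: -2
SI base units of work: kg·m²/s²

The claimed units kg·m²/s (exponents kg: 1, m: 2, s: -1) do not match the derived units kg·m²/s² (exponents kg: 1, m: 2, s: -2), so the claim is incorrect.

Answer: No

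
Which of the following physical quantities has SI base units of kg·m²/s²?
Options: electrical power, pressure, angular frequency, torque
Checking the SI base units of each option:
  electrical power (P = IV): kg·m²/s³  ✗
  pressure (P = F/A): kg/(m·s²)  ✗
  angular frequency (ω = 2πf): 1/s  ✗
  torque (τ = Fr): kg·m²/s²  ✓ matches

Only torque has units kg·m²/s².

Answer: torque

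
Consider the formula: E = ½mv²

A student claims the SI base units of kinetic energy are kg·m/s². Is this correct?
Units of each symbol in E = ½mv²:
  m (mass): kg
  v (speed): m/s  → to the power 2, contributes m²/s²
  The factor ½ is dimensionless.

Multiplying the contributions: [kg] · [m²/s²]
Adding exponents of each base unit: kg: 1, m: 2, s: -2
SI base units of kinetic energy: kg·m²/s²

The claimed units kg·m/s² (exponents kg: 1, m: 1, s: -2) do not match the derived units kg·m²/s² (exponents kg: 1, m: 2, s: -2), so the claim is incorrect.

Answer: No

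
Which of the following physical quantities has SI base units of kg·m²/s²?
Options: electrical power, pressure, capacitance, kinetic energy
Checking the SI base units of each option:
  electrical power (P = IV): kg·m²/s³  ✗
  pressure (P = F/A): kg/(m·s²)  ✗
  capacitance (C = Q/V): s⁴·A²/(kg·m²)  ✗
  kinetic energy (E = ½mv²): kg·m²/s²  ✓ matches

Only kinetic energy has units kg·m²/s².

Answer: kinetic energy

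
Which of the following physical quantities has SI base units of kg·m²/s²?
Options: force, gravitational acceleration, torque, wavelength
Checking the SI base units of each option:
  force (F = ma): kg·m/s²  ✗
  gravitational acceleration (g = GM/r²): m/s²  ✗
  torque (τ = Fr): kg·m²/s²  ✓ matches
  wavelength (λ = v/f): m  ✗

Only torque has units kg·m²/s².

Answer: torque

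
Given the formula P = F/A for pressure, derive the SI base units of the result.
Units of each symbol in P = F/A:
  F (force): kg·m/s²
  A (area): m²  → in the denominator, contributes 1/m²

Multiplying the contributions: [kg·m/s²] · [1/m²]
Adding exponents of each base unit: kg: 1, m: -1, s: -2
SI base units of pressure: kg/(m·s²)

Answer: kg/(m·s²)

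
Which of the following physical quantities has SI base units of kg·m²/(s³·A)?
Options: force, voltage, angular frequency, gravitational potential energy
Checking the SI base units of each option:
  force (F = ma): kg·m/s²  ✗
  voltage (V = IR): kg·m²/(s³·A)  ✓ matches
  angular frequency (ω = 2πf): 1/s  ✗
  gravitational potential energy (U = -GMm/r): kg·m²/s²  ✗

Only voltage has units kg·m²/(s³·A).

Answer: voltage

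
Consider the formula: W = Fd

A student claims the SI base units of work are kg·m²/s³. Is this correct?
Units of each symbol in W = Fd:
  F (force): kg·m/s²
  d (displacement): m

Multiplying the contributions: [kg·m/s²] · [m]
Adding exponents of each base unit: kg: 1, m: 2, s: -2
SI base units of work: kg·m²/s²

The claimed units kg·m²/s³ (exponents kg: 1, m: 2, s: -3) do not match the derived units kg·m²/s² (exponents kg: 1, m: 2, s: -2), so the claim is incorrect.

Answer: No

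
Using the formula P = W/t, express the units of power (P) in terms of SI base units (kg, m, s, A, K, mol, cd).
Units of each symbol in P = W/t:
  W (work): kg·m²/s²
  t (time): s  → in the denominator, contributes 1/s

Multiplying the contributions: [kg·m²/s²] · [1/s]
Adding exponents of each base unit: kg: 1, m: 2, s: -3
SI base units of power: kg·m²/s³

Answer: kg·m²/s³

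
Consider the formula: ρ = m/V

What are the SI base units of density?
Units of each symbol in ρ = m/V:
  m (mass): kg
  V (volume): m³  → in the denominator, contributes 1/m³

Multiplying the contributions: [kg] · [1/m³]
Adding exponents of each base unit: kg: 1, m: -3
SI base units of density: kg/m³

Answer: kg/m³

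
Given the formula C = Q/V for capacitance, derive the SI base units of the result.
Units of each symbol in C = Q/V:
  Q (charge, in coulombs): s·A
  V (voltage, in volts): kg·m²/(s³·A)  → in the denominator, contributes s³·A/(kg·m²)

Multiplying the contributions: [s·A] · [s³·A/(kg·m²)]
Adding exponents of each base unit: kg: -1, m: -2, s: 4, A: 2
SI base units of capacitance: s⁴·A²/(kg·m²)

Answer: s⁴·A²/(kg·m²)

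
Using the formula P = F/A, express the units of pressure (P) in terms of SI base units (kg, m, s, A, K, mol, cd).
Units of each symbol in P = F/A:
  F (force): kg·m/s²
  A (area): m²  → in the denominator, contributes 1/m²

Multiplying the contributions: [kg·m/s²] · [1/m²]
Adding exponents of each base unit: kg: 1, m: -1, s: -2
SI base units of pressure: kg/(m·s²)

Answer: kg/(m·s²)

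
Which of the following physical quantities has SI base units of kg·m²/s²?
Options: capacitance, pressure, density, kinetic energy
Checking the SI base units of each option:
  capacitance (C = Q/V): s⁴·A²/(kg·m²)  ✗
  pressure (P = F/A): kg/(m·s²)  ✗
  density (ρ = m/V): kg/m³  ✗
  kinetic energy (E = ½mv²): kg·m²/s²  ✓ matches

Only kinetic energy has units kg·m²/s².

Answer: kinetic energy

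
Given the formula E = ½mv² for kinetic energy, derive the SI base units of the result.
Units of each symbol in E = ½mv²:
  m (mass): kg
  v (speed): m/s  → to the power 2, contributes m²/s²
  The factor ½ is dimensionless.

Multiplying the contributions: [kg] · [m²/s²]
Adding exponents of each base unit: kg: 1, m: 2, s: -2
SI base units of kinetic energy: kg·m²/s²

Answer: kg·m²/s²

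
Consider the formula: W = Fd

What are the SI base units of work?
Units of each symbol in W = Fd:
  F (force): kg·m/s²
  d (displacement): m

Multiplying the contributions: [kg·m/s²] · [m]
Adding exponents of each base unit: kg: 1, m: 2, s: -2
SI base units of work: kg·m²/s²

Answer: kg·m²/s²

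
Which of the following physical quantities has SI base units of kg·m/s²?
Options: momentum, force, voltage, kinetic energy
Checking the SI base units of each option:
  momentum (p = mv): kg·m/s  ✗
  force (F = ma): kg·m/s²  ✓ matches
  voltage (V = IR): kg·m²/(s³·A)  ✗
  kinetic energy (E = ½mv²): kg·m²/s²  ✗

Only force has units kg·m/s².

Answer: force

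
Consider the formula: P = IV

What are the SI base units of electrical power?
Units of each symbol in P = IV:
  I (current): A
  V (voltage, in volts): kg·m²/(s³·A)

Multiplying the contributions: [A] · [kg·m²/(s³·A)]
Adding exponents of each base unit: kg: 1, m: 2, s: -3
SI base units of electrical power: kg·m²/s³

Answer: kg·m²/s³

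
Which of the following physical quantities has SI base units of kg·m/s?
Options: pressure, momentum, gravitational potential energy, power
Checking the SI base units of each option:
  pressure (P = F/A): kg/(m·s²)  ✗
  momentum (p = mv): kg·m/s  ✓ matches
  gravitational potential energy (U = -GMm/r): kg·m²/s²  ✗
  power (P = W/t): kg·m²/s³  ✗

Only momentum has units kg·m/s.

Answer: momentum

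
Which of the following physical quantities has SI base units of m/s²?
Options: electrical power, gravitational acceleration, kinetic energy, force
Checking the SI base units of each option:
  electrical power (P = IV): kg·m²/s³  ✗
  gravitational acceleration (g = GM/r²): m/s²  ✓ matches
  kinetic energy (E = ½mv²): kg·m²/s²  ✗
  force (F = ma): kg·m/s²  ✗

Only gravitational acceleration has units m/s².

Answer: gravitational acceleration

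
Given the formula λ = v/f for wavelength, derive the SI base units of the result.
Units of each symbol in λ = v/f:
  v (wave speed): m/s
  f (frequency): 1/s  → in the denominator, contributes s

Multiplying the contributions: [m/s] · [s]
Adding exponents of each base unit: m: 1
SI base units of wavelength: m

Answer: m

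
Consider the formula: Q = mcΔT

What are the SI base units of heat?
Units of each symbol in Q = mcΔT:
  m (mass): kg
  c (specific heat capacity, in J/(kg·K)): m²/(s²·K)
  ΔT (temperature change): K

Multiplying the contributions: [kg] · [m²/(s²·K)] · [K]
Adding exponents of each base unit: kg: 1, m: 2, s: -2
SI base units of heat: kg·m²/s²

Answer: kg·m²/s²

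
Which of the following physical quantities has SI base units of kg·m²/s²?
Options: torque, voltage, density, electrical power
Checking the SI base units of each option:
  torque (τ = Fr): kg·m²/s²  ✓ matches
  voltage (V = IR): kg·m²/(s³·A)  ✗
  density (ρ = m/V): kg/m³  ✗
  electrical power (P = IV): kg·m²/s³  ✗

Only torque has units kg·m²/s².

Answer: torque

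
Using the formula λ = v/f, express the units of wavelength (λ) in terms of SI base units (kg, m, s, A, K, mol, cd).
Units of each symbol in λ = v/f:
  v (wave speed): m/s
  f (frequency): 1/s  → in the denominator, contributes s

Multiplying the contributions: [m/s] · [s]
Adding exponents of each base unit: m: 1
SI base units of wavelength: m

Answer: m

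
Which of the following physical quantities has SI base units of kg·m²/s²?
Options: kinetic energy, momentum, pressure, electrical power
Checking the SI base units of each option:
  kinetic energy (E = ½mv²): kg·m²/s²  ✓ matches
  momentum (p = mv): kg·m/s  ✗
  pressure (P = F/A): kg/(m·s²)  ✗
  electrical power (P = IV): kg·m²/s³  ✗

Only kinetic energy has units kg·m²/s².

Answer: kinetic energy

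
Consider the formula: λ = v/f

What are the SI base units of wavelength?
Units of each symbol in λ = v/f:
  v (wave speed): m/s
  f (frequency): 1/s  → in the denominator, contributes s

Multiplying the contributions: [m/s] · [s]
Adding exponents of each base unit: m: 1
SI base units of wavelength: m

Answer: m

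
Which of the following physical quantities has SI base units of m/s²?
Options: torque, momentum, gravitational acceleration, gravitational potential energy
Checking the SI base units of each option:
  torque (τ = Fr): kg·m²/s²  ✗
  momentum (p = mv): kg·m/s  ✗
  gravitational acceleration (g = GM/r²): m/s²  ✓ matches
  gravitational potential energy (U = -GMm/r): kg·m²/s²  ✗

Only gravitational acceleration has units m/s².

Answer: gravitational acceleration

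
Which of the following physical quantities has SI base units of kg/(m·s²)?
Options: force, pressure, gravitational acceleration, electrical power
Checking the SI base units of each option:
  force (F = ma): kg·m/s²  ✗
  pressure (P = F/A): kg/(m·s²)  ✓ matches
  gravitational acceleration (g = GM/r²): m/s²  ✗
  electrical power (P = IV): kg·m²/s³  ✗

Only pressure has units kg/(m·s²).

Answer: pressure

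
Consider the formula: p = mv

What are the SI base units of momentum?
Units of each symbol in p = mv:
  m (mass): kg
  v (velocity): m/s

Multiplying the contributions: [kg] · [m/s]
Adding exponents of each base unit: kg: 1, m: 1, s: -1
SI base units of momentum: kg·m/s

Answer: kg·m/s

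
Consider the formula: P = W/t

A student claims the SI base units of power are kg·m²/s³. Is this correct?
Units of each symbol in P = W/t:
  W (work): kg·m²/s²
  t (time): s  → in the denominator, contributes 1/s

Multiplying the contributions: [kg·m²/s²] · [1/s]
Adding exponents of each base unit: kg: 1, m: 2, s: -3
SI base units of power: kg·m²/s³

The claimed units kg·m²/s³ match the derived units, so the claim is correct.

Answer: Yes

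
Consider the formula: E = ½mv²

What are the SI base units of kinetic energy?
Units of each symbol in E = ½mv²:
  m (mass): kg
  v (speed): m/s  → to the power 2, contributes m²/s²
  The factor ½ is dimensionless.

Multiplying the contributions: [kg] · [m²/s²]
Adding exponents of each base unit: kg: 1, m: 2, s: -2
SI base units of kinetic energy: kg·m²/s²

Answer: kg·m²/s²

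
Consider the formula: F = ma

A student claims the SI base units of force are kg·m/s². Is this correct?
Units of each symbol in F = ma:
  m (mass): kg
  a (acceleration): m/s²

Multiplying the contributions: [kg] · [m/s²]
Adding exponents of each base unit: kg: 1, m: 1, s: -2
SI base units of force: kg·m/s²

The claimed units kg·m/s² match the derived units, so the claim is correct.

Answer: Yes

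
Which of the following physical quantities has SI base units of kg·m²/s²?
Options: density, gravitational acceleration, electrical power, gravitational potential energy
Checking the SI base units of each option:
  density (ρ = m/V): kg/m³  ✗
  gravitational acceleration (g = GM/r²): m/s²  ✗
  electrical power (P = IV): kg·m²/s³  ✗
  gravitational potential energy (U = -GMm/r): kg·m²/s²  ✓ matches

Only gravitational potential energy has units kg·m²/s².

Answer: gravitational potential energy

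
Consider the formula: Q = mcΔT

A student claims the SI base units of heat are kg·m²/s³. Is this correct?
Units of each symbol in Q = mcΔT:
  m (mass): kg
  c (specific heat capacity, in J/(kg·K)): m²/(s²·K)
  ΔT (temperature change): K

Multiplying the contributions: [kg] · [m²/(s²·K)] · [K]
Adding exponents of each base unit: kg: 1, m: 2, s: -2
SI base units of heat: kg·m²/s²

The claimed units kg·m²/s³ (exponents kg: 1, m: 2, s: -3) do not match the derived units kg·m²/s² (exponents kg: 1, m: 2, s: -2), so the claim is incorrect.

Answer: No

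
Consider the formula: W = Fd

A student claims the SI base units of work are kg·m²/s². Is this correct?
Units of each symbol in W = Fd:
  F (force): kg·m/s²
  d (displacement): m

Multiplying the contributions: [kg·m/s²] · [m]
Adding exponents of each base unit: kg: 1, m: 2, s: -2
SI base units of work: kg·m²/s²

The claimed units kg·m²/s² match the derived units, so the claim is correct.

Answer: Yes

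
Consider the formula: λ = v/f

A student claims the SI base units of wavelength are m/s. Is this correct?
Units of each symbol in λ = v/f:
  v (wave speed): m/s
  f (frequency): 1/s  → in the denominator, contributes s

Multiplying the contributions: [m/s] · [s]
Adding exponents of each base unit: m: 1
SI base units of wavelength: m

The claimed units m/s (exponents m: 1, s: -1) do not match the derived units m (exponents m: 1), so the claim is incorrect.

Answer: No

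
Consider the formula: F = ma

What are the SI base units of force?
Units of each symbol in F = ma:
  m (mass): kg
  a (acceleration): m/s²

Multiplying the contributions: [kg] · [m/s²]
Adding exponents of each base unit: kg: 1, m: 1, s: -2
SI base units of force: kg·m/s²

Answer: kg·m/s²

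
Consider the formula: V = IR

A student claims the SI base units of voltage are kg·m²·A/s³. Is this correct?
Units of each symbol in V = IR:
  I (current): A
  R (resistance, in ohms): kg·m²/(s³·A²)

Multiplying the contributions: [A] · [kg·m²/(s³·A²)]
Adding exponents of each base unit: kg: 1, m: 2, s: -3, A: -1
SI base units of voltage: kg·m²/(s³·A)

The claimed units kg·m²·A/s³ (exponents kg: 1, m: 2, s: -3, A: 1) do not match the derived units kg·m²/(s³·A) (exponents kg: 1, m: 2, s: -3, A: -1), so the claim is incorrect.

Answer: No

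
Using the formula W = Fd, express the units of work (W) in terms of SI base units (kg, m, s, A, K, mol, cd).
Units of each symbol in W = Fd:
  F (force): kg·m/s²
  d (displacement): m

Multiplying the contributions: [kg·m/s²] · [m]
Adding exponents of each base unit: kg: 1, m: 2, s: -2
SI base units of work: kg·m²/s²

Answer: kg·m²/s²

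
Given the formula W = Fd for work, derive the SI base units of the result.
Units of each symbol in W = Fd:
  F (force): kg·m/s²
  d (displacement): m

Multiplying the contributions: [kg·m/s²] · [m]
Adding exponents of each base unit: kg: 1, m: 2, s: -2
SI base units of work: kg·m²/s²

Answer: kg·m²/s²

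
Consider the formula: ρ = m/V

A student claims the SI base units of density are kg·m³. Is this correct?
Units of each symbol in ρ = m/V:
  m (mass): kg
  V (volume): m³  → in the denominator, contributes 1/m³

Multiplying the contributions: [kg] · [1/m³]
Adding exponents of each base unit: kg: 1, m: -3
SI base units of density: kg/m³

The claimed units kg·m³ (exponents kg: 1, m: 3) do not match the derived units kg/m³ (exponents kg: 1, m: -3), so the claim is incorrect.

Answer: No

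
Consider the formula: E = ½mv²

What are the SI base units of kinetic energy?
Units of each symbol in E = ½mv²:
  m (mass): kg
  v (speed): m/s  → to the power 2, contributes m²/s²
  The factor ½ is dimensionless.

Multiplying the contributions: [kg] · [m²/s²]
Adding exponents of each base unit: kg: 1, m: 2, s: -2
SI base units of kinetic energy: kg·m²/s²

Answer: kg·m²/s²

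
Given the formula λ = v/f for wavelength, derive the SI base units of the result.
Units of each symbol in λ = v/f:
  v (wave speed): m/s
  f (frequency): 1/s  → in the denominator, contributes s

Multiplying the contributions: [m/s] · [s]
Adding exponents of each base unit: m: 1
SI base units of wavelength: m

Answer: m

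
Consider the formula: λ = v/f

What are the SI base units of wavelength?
Units of each symbol in λ = v/f:
  v (wave speed): m/s
  f (frequency): 1/s  → in the denominator, contributes s

Multiplying the contributions: [m/s] · [s]
Adding exponents of each base unit: m: 1
SI base units of wavelength: m

Answer: m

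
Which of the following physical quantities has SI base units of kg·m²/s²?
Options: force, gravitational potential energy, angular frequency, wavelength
Checking the SI base units of each option:
  force (F = ma): kg·m/s²  ✗
  gravitational potential energy (U = -GMm/r): kg·m²/s²  ✓ matches
  angular frequency (ω = 2πf): 1/s  ✗
  wavelength (λ = v/f): m  ✗

Only gravitational potential energy has units kg·m²/s².

Answer: gravitational potential energy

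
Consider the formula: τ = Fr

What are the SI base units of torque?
Units of each symbol in τ = Fr:
  F (force): kg·m/s²
  r (lever arm): m

Multiplying the contributions: [kg·m/s²] · [m]
Adding exponents of each base unit: kg: 1, m: 2, s: -2
SI base units of torque: kg·m²/s²

Answer: kg·m²/s²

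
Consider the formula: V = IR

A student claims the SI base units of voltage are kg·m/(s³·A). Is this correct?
Units of each symbol in V = IR:
  I (current): A
  R (resistance, in ohms): kg·m²/(s³·A²)

Multiplying the contributions: [A] · [kg·m²/(s³·A²)]
Adding exponents of each base unit: kg: 1, m: 2, s: -3, A: -1
SI base units of voltage: kg·m²/(s³·A)

The claimed units kg·m/(s³·A) (exponents kg: 1, m: 1, s: -3, A: -1) do not match the derived units kg·m²/(s³·A) (exponents kg: 1, m: 2, s: -3, A: -1), so the claim is incorrect.

Answer: No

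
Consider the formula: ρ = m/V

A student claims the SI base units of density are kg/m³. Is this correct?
Units of each symbol in ρ = m/V:
  m (mass): kg
  V (volume): m³  → in the denominator, contributes 1/m³

Multiplying the contributions: [kg] · [1/m³]
Adding exponents of each base unit: kg: 1, m: -3
SI base units of density: kg/m³

The claimed units kg/m³ match the derived units, so the claim is correct.

Answer: Yes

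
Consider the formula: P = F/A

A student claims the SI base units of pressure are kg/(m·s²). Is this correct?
Units of each symbol in P = F/A:
  F (force): kg·m/s²
  A (area): m²  → in the denominator, contributes 1/m²

Multiplying the contributions: [kg·m/s²] · [1/m²]
Adding exponents of each base unit: kg: 1, m: -1, s: -2
SI base units of pressure: kg/(m·s²)

The claimed units kg/(m·s²) match the derived units, so the claim is correct.

Answer: Yes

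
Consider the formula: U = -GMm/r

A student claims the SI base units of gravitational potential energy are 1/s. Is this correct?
Units of each symbol in U = -GMm/r:
  G (gravitational constant): m³/(kg·s²)
  M (mass): kg
  m (mass): kg
  r (distance): m  → in the denominator, contributes 1/m
  The minus sign does not affect the units.

Multiplying the contributions: [m³/(kg·s²)] · [kg] · [kg] · [1/m]
Adding exponents of each base unit: kg: 1, m: 2, s: -2
SI base units of gravitational potential energy: kg·m²/s²

The claimed units 1/s (exponents s: -1) do not match the derived units kg·m²/s² (exponents kg: 1, m: 2, s: -2), so the claim is incorrect.

Answer: No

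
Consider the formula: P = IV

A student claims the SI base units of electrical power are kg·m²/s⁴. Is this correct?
Units of each symbol in P = IV:
  I (current): A
  V (voltage, in volts): kg·m²/(s³·A)

Multiplying the contributions: [A] · [kg·m²/(s³·A)]
Adding exponents of each base unit: kg: 1, m: 2, s: -3
SI base units of electrical power: kg·m²/s³

The claimed units kg·m²/s⁴ (exponents kg: 1, m: 2, s: -4) do not match the derived units kg·m²/s³ (exponents kg: 1, m: 2, s: -3), so the claim is incorrect.

Answer: No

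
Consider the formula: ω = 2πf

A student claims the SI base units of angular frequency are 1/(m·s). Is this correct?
Units of each symbol in ω = 2πf:
  f (frequency): 1/s
  The factor 2π is dimensionless.

Multiplying the contributions: [1/s]
Adding exponents of each base unit: s: -1
SI base units of angular frequency: 1/s

The claimed units 1/(m·s) (exponents m: -1, s: -1) do not match the derived units 1/s (exponents s: -1), so the claim is incorrect.

Answer: No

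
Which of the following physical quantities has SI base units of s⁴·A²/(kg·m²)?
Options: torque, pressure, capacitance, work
Checking the SI base units of each option:
  torque (τ = Fr): kg·m²/s²  ✗
  pressure (P = F/A): kg/(m·s²)  ✗
  capacitance (C = Q/V): s⁴·A²/(kg·m²)  ✓ matches
  work (W = Fd): kg·m²/s²  ✗

Only capacitance has units s⁴·A²/(kg·m²).

Answer: capacitance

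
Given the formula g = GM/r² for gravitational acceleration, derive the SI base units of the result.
Units of each symbol in g = GM/r²:
  G (gravitational constant): m³/(kg·s²)
  M (mass): kg
  r (distance): m  → to the power 2 in the denominator, contributes 1/m²

Multiplying the contributions: [m³/(kg·s²)] · [kg] · [1/m²]
Adding exponents of each base unit: m: 1, s: -2
SI base units of gravitational acceleration: m/s²

Answer: m/s²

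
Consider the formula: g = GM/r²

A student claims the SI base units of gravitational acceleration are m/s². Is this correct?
Units of each symbol in g = GM/r²:
  G (gravitational constant): m³/(kg·s²)
  M (mass): kg
  r (distance): m  → to the power 2 in the denominator, contributes 1/m²

Multiplying the contributions: [m³/(kg·s²)] · [kg] · [1/m²]
Adding exponents of each base unit: m: 1, s: -2
SI base units of gravitational acceleration: m/s²

The claimed units m/s² match the derived units, so the claim is correct.

Answer: Yes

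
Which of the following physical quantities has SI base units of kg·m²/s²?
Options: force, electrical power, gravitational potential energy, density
Checking the SI base units of each option:
  force (F = ma): kg·m/s²  ✗
  electrical power (P = IV): kg·m²/s³  ✗
  gravitational potential energy (U = -GMm/r): kg·m²/s²  ✓ matches
  density (ρ = m/V): kg/m³  ✗

Only gravitational potential energy has units kg·m²/s².

Answer: gravitational potential energy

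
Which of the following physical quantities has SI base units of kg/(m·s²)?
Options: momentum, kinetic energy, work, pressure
Checking the SI base units of each option:
  momentum (p = mv): kg·m/s  ✗
  kinetic energy (E = ½mv²): kg·m²/s²  ✗
  work (W = Fd): kg·m²/s²  ✗
  pressure (P = F/A): kg/(m·s²)  ✓ matches

Only pressure has units kg/(m·s²).

Answer: pressure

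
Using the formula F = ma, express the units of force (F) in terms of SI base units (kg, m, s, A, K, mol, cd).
Units of each symbol in F = ma:
  m (mass): kg
  a (acceleration): m/s²

Multiplying the contributions: [kg] · [m/s²]
Adding exponents of each base unit: kg: 1, m: 1, s: -2
SI base units of force: kg·m/s²

Answer: kg·m/s²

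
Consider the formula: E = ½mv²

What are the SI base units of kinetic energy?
Units of each symbol in E = ½mv²:
  m (mass): kg
  v (speed): m/s  → to the power 2, contributes m²/s²
  The factor ½ is dimensionless.

Multiplying the contributions: [kg] · [m²/s²]
Adding exponents of each base unit: kg: 1, m: 2, s: -2
SI base units of kinetic energy: kg·m²/s²

Answer: kg·m²/s²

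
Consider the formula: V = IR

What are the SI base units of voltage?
Units of each symbol in V = IR:
  I (current): A
  R (resistance, in ohms): kg·m²/(s³·A²)

Multiplying the contributions: [A] · [kg·m²/(s³·A²)]
Adding exponents of each base unit: kg: 1, m: 2, s: -3, A: -1
SI base units of voltage: kg·m²/(s³·A)

Answer: kg·m²/(s³·A)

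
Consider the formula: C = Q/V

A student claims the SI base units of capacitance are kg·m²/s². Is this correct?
Units of each symbol in C = Q/V:
  Q (charge, in coulombs): s·A
  V (voltage, in volts): kg·m²/(s³·A)  → in the denominator, contributes s³·A/(kg·m²)

Multiplying the contributions: [s·A] · [s³·A/(kg·m²)]
Adding exponents of each base unit: kg: -1, m: -2, s: 4, A: 2
SI base units of capacitance: s⁴·A²/(kg·m²)

The claimed units kg·m²/s² (exponents kg: 1, m: 2, s: -2) do not match the derived units s⁴·A²/(kg·m²) (exponents kg: -1, m: -2, s: 4, A: 2), so the claim is incorrect.

Answer: No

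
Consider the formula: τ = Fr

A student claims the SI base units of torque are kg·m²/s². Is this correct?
Units of each symbol in τ = Fr:
  F (force): kg·m/s²
  r (lever arm): m

Multiplying the contributions: [kg·m/s²] · [m]
Adding exponents of each base unit: kg: 1, m: 2, s: -2
SI base units of torque: kg·m²/s²

The claimed units kg·m²/s² match the derived units, so the claim is correct.

Answer: Yes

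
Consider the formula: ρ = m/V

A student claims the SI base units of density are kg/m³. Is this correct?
Units of each symbol in ρ = m/V:
  m (mass): kg
  V (volume): m³  → in the denominator, contributes 1/m³

Multiplying the contributions: [kg] · [1/m³]
Adding exponents of each base unit: kg: 1, m: -3
SI base units of density: kg/m³

The claimed units kg/m³ match the derived units, so the claim is correct.

Answer: Yes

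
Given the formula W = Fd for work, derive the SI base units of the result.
Units of each symbol in W = Fd:
  F (force): kg·m/s²
  d (displacement): m

Multiplying the contributions: [kg·m/s²] · [m]
Adding exponents of each base unit: kg: 1, m: 2, s: -2
SI base units of work: kg·m²/s²

Answer: kg·m²/s²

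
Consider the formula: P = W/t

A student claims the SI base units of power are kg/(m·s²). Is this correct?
Units of each symbol in P = W/t:
  W (work): kg·m²/s²
  t (time): s  → in the denominator, contributes 1/s

Multiplying the contributions: [kg·m²/s²] · [1/s]
Adding exponents of each base unit: kg: 1, m: 2, s: -3
SI base units of power: kg·m²/s³

The claimed units kg/(m·s²) (exponents kg: 1, m: -1, s: -2) do not match the derived units kg·m²/s³ (exponents kg: 1, m: 2, s: -3), so the claim is incorrect.

Answer: No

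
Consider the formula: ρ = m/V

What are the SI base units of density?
Units of each symbol in ρ = m/V:
  m (mass): kg
  V (volume): m³  → in the denominator, contributes 1/m³

Multiplying the contributions: [kg] · [1/m³]
Adding exponents of each base unit: kg: 1, m: -3
SI base units of density: kg/m³

Answer: kg/m³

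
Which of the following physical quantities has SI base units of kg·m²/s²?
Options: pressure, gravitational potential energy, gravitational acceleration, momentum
Checking the SI base units of each option:
  pressure (P = F/A): kg/(m·s²)  ✗
  gravitational potential energy (U = -GMm/r): kg·m²/s²  ✓ matches
  gravitational acceleration (g = GM/r²): m/s²  ✗
  momentum (p = mv): kg·m/s  ✗

Only gravitational potential energy has units kg·m²/s².

Answer: gravitational potential energy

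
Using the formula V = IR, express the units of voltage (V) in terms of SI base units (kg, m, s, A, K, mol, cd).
Units of each symbol in V = IR:
  I (current): A
  R (resistance, in ohms): kg·m²/(s³·A²)

Multiplying the contributions: [A] · [kg·m²/(s³·A²)]
Adding exponents of each base unit: kg: 1, m: 2, s: -3, A: -1
SI base units of voltage: kg·m²/(s³·A)

Answer: kg·m²/(s³·A)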